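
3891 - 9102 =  - 5211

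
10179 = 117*87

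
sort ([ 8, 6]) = [6,8] 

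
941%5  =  1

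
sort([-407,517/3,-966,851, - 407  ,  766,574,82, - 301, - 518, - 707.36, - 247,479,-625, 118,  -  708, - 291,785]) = [ - 966,-708, - 707.36  , - 625, - 518, - 407,  -  407,-301,-291,-247,82,118, 517/3, 479,  574,766,  785,851] 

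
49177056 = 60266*816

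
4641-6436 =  - 1795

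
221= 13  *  17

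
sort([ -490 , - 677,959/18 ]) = [- 677, - 490, 959/18 ]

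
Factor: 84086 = 2^1*42043^1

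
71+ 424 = 495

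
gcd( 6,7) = 1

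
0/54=0=0.00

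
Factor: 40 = 2^3 * 5^1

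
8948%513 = 227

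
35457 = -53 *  (  -  669)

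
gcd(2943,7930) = 1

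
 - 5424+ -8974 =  - 14398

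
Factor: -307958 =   -  2^1*7^1 * 21997^1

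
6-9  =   - 3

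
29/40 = 29/40 = 0.72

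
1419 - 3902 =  - 2483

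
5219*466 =2432054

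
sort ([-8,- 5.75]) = [ - 8, - 5.75]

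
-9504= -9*1056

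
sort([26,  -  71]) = [ - 71,26]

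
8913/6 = 1485 + 1/2 = 1485.50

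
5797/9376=5797/9376 = 0.62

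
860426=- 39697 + 900123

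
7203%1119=489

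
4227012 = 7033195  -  2806183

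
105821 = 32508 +73313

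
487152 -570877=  - 83725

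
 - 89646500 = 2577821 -92224321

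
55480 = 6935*8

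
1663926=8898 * 187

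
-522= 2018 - 2540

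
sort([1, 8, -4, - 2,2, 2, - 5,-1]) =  [ - 5, - 4, - 2,-1, 1 , 2,2,8 ]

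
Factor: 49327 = 107^1 * 461^1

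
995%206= 171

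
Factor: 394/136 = 2^( - 2 )*17^( - 1)*197^1  =  197/68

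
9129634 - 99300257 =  - 90170623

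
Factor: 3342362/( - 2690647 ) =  -2^1*19^( - 1 )*67^1 * 24943^1*141613^( - 1) 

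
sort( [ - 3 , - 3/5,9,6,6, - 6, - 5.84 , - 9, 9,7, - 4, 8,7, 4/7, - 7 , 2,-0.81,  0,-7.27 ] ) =[ - 9, - 7.27, - 7,-6, - 5.84 , - 4, - 3, - 0.81,-3/5,  0, 4/7, 2,6,6,7 , 7,8, 9,9] 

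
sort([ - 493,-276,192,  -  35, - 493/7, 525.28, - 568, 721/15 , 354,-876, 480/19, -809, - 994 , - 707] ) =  [ -994 ,-876  ,- 809,- 707 ,-568,- 493,-276 , - 493/7,-35, 480/19,721/15, 192,354,525.28 ]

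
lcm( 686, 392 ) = 2744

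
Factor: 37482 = 2^1*3^1*6247^1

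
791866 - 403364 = 388502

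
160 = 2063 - 1903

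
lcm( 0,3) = 0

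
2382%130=42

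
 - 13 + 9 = - 4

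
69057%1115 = 1042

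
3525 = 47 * 75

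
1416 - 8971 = - 7555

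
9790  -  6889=2901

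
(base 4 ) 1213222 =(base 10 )6634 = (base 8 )14752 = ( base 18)128a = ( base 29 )7pm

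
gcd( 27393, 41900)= 1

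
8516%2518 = 962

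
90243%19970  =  10363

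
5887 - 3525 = 2362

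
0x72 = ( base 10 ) 114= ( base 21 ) 59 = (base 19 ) 60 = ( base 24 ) 4i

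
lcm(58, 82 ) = 2378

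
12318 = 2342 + 9976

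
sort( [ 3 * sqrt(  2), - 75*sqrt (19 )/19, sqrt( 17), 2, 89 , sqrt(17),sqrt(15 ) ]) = [-75*sqrt( 19 ) /19, 2, sqrt(15), sqrt( 17),sqrt( 17), 3*sqrt(2 ),89 ] 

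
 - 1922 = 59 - 1981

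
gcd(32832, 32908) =76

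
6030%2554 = 922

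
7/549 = 7/549=0.01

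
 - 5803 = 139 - 5942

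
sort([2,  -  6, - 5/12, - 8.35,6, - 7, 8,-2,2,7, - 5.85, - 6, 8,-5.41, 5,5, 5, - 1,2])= [-8.35, - 7, - 6, - 6, - 5.85 , -5.41, - 2, - 1, - 5/12, 2 , 2,2, 5,5,5,6,7,8, 8]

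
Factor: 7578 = 2^1*3^2 * 421^1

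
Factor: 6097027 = 929^1* 6563^1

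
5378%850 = 278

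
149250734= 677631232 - 528380498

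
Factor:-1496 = -2^3*11^1*17^1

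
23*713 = 16399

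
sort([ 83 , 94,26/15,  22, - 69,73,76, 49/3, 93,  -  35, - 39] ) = [  -  69,  -  39, - 35, 26/15 , 49/3,  22,  73,76 , 83, 93 , 94]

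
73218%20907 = 10497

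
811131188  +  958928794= 1770059982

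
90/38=45/19= 2.37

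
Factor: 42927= 3^1*41^1 * 349^1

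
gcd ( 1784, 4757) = 1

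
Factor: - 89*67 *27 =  -161001 = - 3^3*67^1 * 89^1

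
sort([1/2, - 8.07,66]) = [ - 8.07,1/2, 66 ] 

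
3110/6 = 1555/3 =518.33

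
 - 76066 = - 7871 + -68195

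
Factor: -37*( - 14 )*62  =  2^2 * 7^1*31^1 * 37^1 = 32116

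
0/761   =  0 =0.00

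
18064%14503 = 3561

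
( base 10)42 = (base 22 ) 1K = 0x2A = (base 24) 1I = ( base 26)1G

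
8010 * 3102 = 24847020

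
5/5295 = 1/1059=0.00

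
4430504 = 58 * 76388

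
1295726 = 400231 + 895495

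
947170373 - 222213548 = 724956825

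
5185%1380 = 1045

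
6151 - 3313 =2838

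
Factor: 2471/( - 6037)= - 7^1 * 353^1 *6037^ ( - 1) 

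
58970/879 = 58970/879 =67.09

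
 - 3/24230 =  - 3/24230 = - 0.00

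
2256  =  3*752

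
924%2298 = 924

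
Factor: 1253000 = 2^3 * 5^3*7^1 * 179^1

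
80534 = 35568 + 44966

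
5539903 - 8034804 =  - 2494901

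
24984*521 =13016664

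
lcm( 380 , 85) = 6460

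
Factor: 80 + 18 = 2^1*7^2=98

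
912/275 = 3 + 87/275  =  3.32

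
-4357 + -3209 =-7566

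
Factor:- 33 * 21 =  - 693 =- 3^2*7^1*11^1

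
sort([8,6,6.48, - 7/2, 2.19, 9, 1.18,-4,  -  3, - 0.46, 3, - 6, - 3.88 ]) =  [ - 6, - 4, - 3.88, - 7/2,- 3, - 0.46,1.18,2.19,3 , 6,  6.48, 8,9]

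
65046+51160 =116206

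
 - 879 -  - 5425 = 4546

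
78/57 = 1 + 7/19 = 1.37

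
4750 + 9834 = 14584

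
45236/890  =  22618/445=   50.83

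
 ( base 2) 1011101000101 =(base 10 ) 5957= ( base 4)1131011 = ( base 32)5q5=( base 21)dae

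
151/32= 4  +  23/32 = 4.72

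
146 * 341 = 49786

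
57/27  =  19/9  =  2.11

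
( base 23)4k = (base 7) 220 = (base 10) 112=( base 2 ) 1110000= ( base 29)3p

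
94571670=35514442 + 59057228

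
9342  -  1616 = 7726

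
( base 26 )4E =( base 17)6g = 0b1110110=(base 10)118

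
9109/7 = 1301 + 2/7 = 1301.29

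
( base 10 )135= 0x87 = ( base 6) 343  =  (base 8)207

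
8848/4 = 2212 = 2212.00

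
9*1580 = 14220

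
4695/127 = 4695/127 = 36.97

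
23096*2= 46192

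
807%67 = 3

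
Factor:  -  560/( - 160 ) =2^( - 1 )*7^1=7/2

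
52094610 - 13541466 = 38553144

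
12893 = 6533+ 6360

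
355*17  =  6035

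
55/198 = 5/18  =  0.28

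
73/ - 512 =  - 1 + 439/512 = -  0.14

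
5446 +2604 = 8050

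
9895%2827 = 1414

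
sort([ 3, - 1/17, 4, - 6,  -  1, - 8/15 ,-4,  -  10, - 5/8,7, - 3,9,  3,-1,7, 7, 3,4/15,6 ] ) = [ -10, - 6,-4 , - 3, - 1, - 1 , - 5/8 , - 8/15, - 1/17,4/15, 3 , 3,3 , 4,6 , 7 , 7,7, 9]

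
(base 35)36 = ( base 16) 6F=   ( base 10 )111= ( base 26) 47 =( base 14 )7D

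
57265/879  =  57265/879 = 65.15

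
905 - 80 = 825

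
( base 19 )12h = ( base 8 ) 640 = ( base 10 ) 416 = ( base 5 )3131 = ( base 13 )260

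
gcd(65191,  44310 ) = 7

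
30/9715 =6/1943  =  0.00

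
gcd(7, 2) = 1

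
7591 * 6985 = 53023135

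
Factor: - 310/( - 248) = 5/4 = 2^( - 2) * 5^1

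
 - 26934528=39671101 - 66605629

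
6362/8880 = 3181/4440 = 0.72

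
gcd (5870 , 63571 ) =1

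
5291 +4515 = 9806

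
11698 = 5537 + 6161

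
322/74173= 322/74173 = 0.00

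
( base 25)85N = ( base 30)5li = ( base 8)12034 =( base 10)5148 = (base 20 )ch8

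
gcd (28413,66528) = 693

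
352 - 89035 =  - 88683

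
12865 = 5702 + 7163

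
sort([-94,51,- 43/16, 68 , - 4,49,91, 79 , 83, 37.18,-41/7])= [  -  94,-41/7, - 4,-43/16,37.18,49,51,  68,79, 83,91]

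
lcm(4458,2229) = 4458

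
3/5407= 3/5407 = 0.00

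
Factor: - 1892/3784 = -2^(  -  1) = -1/2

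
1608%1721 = 1608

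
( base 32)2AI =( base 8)4522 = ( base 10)2386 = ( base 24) 43A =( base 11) 187A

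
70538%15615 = 8078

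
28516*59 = 1682444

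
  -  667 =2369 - 3036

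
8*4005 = 32040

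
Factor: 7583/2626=2^( - 1)* 13^( - 1)*101^( - 1)  *7583^1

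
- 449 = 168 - 617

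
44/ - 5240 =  - 1  +  1299/1310 = - 0.01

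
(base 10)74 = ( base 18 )42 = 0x4A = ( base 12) 62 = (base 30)2e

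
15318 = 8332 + 6986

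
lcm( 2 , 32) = 32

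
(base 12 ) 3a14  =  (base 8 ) 14760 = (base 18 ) 128G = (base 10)6640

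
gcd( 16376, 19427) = 1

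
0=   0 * 33873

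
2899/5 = 2899/5= 579.80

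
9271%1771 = 416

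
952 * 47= 44744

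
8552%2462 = 1166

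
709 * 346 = 245314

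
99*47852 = 4737348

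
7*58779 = 411453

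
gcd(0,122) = 122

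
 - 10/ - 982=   5/491 =0.01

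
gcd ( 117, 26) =13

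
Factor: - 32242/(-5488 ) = 2^(-3 )*47^1 = 47/8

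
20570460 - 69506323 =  - 48935863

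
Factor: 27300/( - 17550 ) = -14/9 = - 2^1 *3^( - 2 )*7^1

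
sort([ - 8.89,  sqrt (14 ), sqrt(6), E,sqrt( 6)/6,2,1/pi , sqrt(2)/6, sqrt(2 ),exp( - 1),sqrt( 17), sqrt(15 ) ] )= [ - 8.89, sqrt(2 ) /6,1/pi,exp( - 1),  sqrt( 6) /6,sqrt(2 ),2, sqrt ( 6),E, sqrt( 14 ),sqrt( 15 ),sqrt(17 )]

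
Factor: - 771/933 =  - 257^1*311^( - 1) = - 257/311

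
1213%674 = 539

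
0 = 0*4167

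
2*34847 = 69694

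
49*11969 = 586481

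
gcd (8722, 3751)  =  1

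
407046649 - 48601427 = 358445222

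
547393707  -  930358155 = - 382964448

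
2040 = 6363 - 4323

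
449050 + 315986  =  765036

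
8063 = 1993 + 6070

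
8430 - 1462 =6968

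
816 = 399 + 417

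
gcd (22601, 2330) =233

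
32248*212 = 6836576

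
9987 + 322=10309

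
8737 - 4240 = 4497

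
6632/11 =6632/11 = 602.91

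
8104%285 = 124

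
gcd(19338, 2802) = 6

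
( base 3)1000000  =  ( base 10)729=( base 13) 441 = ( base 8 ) 1331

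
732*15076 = 11035632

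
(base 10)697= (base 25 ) 12m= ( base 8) 1271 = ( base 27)PM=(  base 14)37B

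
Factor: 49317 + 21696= 3^1*23671^1 = 71013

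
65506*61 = 3995866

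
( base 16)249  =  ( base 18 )1e9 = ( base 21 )16I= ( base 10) 585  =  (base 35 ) gp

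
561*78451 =44011011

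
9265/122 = 75 + 115/122 = 75.94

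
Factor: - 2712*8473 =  - 22978776  =  - 2^3*3^1*37^1*113^1*229^1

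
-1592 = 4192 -5784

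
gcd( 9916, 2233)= 1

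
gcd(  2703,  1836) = 51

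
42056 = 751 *56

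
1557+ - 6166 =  - 4609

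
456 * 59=26904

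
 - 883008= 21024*( - 42) 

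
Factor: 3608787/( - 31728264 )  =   - 1202929/10576088 = - 2^( - 3 ) *7^1*13^1*13219^1*1322011^( - 1)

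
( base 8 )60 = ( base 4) 300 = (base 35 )1D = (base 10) 48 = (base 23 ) 22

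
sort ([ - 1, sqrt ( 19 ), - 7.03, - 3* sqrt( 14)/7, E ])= [ - 7.03, - 3*sqrt( 14) /7, - 1,  E,sqrt(19)]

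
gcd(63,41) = 1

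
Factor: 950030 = 2^1*5^1*95003^1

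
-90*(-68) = 6120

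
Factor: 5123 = 47^1*109^1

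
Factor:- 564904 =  - 2^3 * 241^1*293^1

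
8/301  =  8/301  =  0.03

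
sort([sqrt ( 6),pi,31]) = [ sqrt( 6), pi,31] 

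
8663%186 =107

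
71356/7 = 71356/7  =  10193.71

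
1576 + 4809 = 6385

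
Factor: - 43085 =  - 5^1 * 7^1*1231^1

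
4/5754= 2/2877 = 0.00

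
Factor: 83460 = 2^2*3^1*5^1*13^1*107^1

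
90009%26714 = 9867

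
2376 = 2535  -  159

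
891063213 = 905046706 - 13983493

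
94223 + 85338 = 179561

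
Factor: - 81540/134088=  - 45/74 = - 2^(  -  1 )*3^2*5^1* 37^(- 1)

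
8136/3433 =2 + 1270/3433 = 2.37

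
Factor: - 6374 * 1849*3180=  - 37477972680 = - 2^3*3^1*5^1*43^2 * 53^1* 3187^1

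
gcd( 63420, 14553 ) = 21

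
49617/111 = 447= 447.00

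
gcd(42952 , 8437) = 767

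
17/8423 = 17/8423 = 0.00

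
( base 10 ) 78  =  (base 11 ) 71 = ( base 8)116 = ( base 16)4E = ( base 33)2c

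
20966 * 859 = 18009794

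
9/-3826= - 1 + 3817/3826 = - 0.00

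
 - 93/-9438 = 31/3146 = 0.01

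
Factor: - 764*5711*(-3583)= 15633359932 = 2^2*191^1*3583^1*5711^1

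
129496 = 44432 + 85064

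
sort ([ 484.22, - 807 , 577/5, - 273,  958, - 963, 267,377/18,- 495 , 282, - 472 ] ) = [ - 963,  -  807,-495 , - 472, - 273, 377/18,577/5,267, 282,484.22 , 958]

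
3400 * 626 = 2128400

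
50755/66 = 769 + 1/66=769.02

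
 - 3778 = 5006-8784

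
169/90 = 1  +  79/90 = 1.88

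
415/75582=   415/75582 = 0.01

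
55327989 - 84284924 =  - 28956935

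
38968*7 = 272776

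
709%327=55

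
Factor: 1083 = 3^1 * 19^2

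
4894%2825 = 2069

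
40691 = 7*5813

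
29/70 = 29/70  =  0.41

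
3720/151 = 3720/151 = 24.64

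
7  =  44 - 37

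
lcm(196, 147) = 588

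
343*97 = 33271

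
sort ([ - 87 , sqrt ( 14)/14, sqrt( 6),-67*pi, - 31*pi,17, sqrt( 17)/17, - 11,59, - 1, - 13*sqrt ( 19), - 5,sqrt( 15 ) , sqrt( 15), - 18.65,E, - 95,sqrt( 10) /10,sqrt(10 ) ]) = [ - 67 * pi,-31*pi, - 95, - 87,-13*sqrt ( 19 ), - 18.65 ,  -  11, - 5, - 1,sqrt(17 )/17, sqrt(14) /14,sqrt( 10 )/10,sqrt( 6), E,  sqrt( 10), sqrt(15),sqrt(15), 17,  59 ] 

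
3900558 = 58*67251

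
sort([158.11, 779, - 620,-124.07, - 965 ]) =[ - 965, - 620, - 124.07, 158.11, 779] 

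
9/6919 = 9/6919= 0.00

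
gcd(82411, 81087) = 1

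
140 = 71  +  69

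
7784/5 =7784/5 =1556.80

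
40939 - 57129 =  - 16190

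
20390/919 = 20390/919 = 22.19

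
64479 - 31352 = 33127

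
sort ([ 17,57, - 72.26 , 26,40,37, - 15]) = [ - 72.26, - 15,17,26, 37,40,57]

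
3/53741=3/53741=0.00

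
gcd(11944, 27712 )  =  8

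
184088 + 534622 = 718710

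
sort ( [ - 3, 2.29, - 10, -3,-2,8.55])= [ - 10, - 3, - 3, -2, 2.29,8.55 ]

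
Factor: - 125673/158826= - 2^(-1 )*103^ ( - 1) * 163^1  =  - 163/206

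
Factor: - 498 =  - 2^1*3^1*83^1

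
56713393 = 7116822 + 49596571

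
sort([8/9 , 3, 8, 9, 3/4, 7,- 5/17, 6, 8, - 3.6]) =[-3.6 ,  -  5/17,3/4, 8/9 , 3, 6, 7, 8,8,9 ] 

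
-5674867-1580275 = -7255142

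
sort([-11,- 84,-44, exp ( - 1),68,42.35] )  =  [ - 84,- 44,- 11, exp(-1 ), 42.35, 68 ] 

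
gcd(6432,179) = 1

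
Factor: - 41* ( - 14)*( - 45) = -25830 =- 2^1 *3^2*5^1*7^1 * 41^1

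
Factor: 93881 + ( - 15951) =2^1*5^1*7793^1  =  77930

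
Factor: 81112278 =2^1*3^1*13^1 *1039901^1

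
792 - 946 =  - 154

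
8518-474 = 8044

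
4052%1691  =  670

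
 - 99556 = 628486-728042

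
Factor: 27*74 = 1998 = 2^1*3^3*37^1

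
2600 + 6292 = 8892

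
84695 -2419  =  82276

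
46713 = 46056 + 657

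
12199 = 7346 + 4853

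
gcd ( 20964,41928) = 20964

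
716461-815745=-99284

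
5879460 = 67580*87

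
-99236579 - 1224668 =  - 100461247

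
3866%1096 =578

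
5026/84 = 59 + 5/6 = 59.83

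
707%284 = 139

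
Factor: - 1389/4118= - 2^(-1)*3^1*29^( - 1)*71^( - 1 ) * 463^1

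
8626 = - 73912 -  - 82538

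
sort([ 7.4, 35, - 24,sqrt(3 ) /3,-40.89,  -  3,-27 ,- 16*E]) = [ - 16*E,  -  40.89,  -  27, -24, - 3,sqrt(3)/3,7.4,35]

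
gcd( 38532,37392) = 228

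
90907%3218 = 803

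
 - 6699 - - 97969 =91270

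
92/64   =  23/16 = 1.44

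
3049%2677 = 372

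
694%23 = 4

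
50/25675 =2/1027 = 0.00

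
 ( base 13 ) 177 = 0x10B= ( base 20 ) D7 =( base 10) 267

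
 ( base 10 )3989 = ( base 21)90K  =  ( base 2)111110010101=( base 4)332111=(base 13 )1a7b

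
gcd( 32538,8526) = 174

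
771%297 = 177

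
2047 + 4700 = 6747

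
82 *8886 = 728652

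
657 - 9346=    - 8689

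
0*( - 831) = 0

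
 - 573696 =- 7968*72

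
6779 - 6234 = 545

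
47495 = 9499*5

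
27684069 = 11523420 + 16160649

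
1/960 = 1/960  =  0.00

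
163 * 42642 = 6950646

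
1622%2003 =1622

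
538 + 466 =1004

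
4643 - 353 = 4290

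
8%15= 8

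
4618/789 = 5 + 673/789  =  5.85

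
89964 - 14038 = 75926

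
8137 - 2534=5603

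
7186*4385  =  31510610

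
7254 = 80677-73423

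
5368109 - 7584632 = - 2216523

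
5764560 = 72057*80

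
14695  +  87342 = 102037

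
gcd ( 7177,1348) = 1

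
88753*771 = 68428563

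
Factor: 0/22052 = 0^1 = 0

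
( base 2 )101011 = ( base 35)18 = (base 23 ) 1k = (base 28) 1F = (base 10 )43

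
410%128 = 26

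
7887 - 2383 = 5504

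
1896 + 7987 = 9883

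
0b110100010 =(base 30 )DS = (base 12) 2AA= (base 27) FD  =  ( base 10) 418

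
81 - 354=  - 273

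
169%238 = 169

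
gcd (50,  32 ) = 2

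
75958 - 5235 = 70723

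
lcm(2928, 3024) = 184464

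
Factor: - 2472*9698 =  - 2^4*3^1*13^1*103^1 *373^1 = -  23973456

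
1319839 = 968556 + 351283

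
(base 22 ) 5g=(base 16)7E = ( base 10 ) 126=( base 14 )90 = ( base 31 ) 42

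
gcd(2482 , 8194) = 34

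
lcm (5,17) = 85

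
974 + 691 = 1665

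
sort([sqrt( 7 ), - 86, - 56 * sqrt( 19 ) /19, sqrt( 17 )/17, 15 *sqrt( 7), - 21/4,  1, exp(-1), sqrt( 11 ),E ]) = [-86, - 56*sqrt( 19) /19, - 21/4,sqrt( 17 ) /17, exp(- 1), 1,sqrt( 7),E , sqrt( 11),15*sqrt ( 7 )]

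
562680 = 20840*27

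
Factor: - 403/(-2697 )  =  13/87=3^(-1)*13^1*29^( - 1)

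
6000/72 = 250/3 =83.33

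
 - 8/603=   -8/603   =  - 0.01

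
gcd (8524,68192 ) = 8524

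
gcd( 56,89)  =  1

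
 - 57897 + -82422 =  - 140319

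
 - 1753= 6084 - 7837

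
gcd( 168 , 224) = 56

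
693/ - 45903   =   - 1 + 1370/1391 =- 0.02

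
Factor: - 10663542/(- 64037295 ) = 1184838/7115255  =  2^1*  3^1 *5^( - 1 )*7^( - 1) * 59^1*3347^1 *203293^( - 1)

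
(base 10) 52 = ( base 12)44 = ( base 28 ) 1O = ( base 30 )1M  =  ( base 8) 64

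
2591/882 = 2 + 827/882 = 2.94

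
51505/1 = 51505 = 51505.00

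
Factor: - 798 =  - 2^1*3^1*7^1*19^1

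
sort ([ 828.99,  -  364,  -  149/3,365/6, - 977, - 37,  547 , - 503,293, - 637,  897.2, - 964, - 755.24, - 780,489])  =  [ -977, - 964, - 780,-755.24, - 637, - 503,-364, - 149/3, - 37, 365/6, 293,489, 547,828.99,897.2]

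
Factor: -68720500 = -2^2 * 5^3 * 167^1 * 823^1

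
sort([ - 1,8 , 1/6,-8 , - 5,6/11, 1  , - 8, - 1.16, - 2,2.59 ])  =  [ - 8, - 8 , - 5, - 2, - 1.16 , - 1, 1/6, 6/11,1,  2.59,8 ]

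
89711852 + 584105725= 673817577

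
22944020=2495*9196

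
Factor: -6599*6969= - 45988431 =- 3^1*23^1*101^1*6599^1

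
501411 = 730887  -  229476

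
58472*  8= 467776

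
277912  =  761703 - 483791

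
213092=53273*4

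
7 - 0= 7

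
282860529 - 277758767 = 5101762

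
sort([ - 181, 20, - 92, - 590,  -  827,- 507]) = [-827, -590,- 507, - 181 , - 92, 20]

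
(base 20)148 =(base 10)488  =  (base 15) 228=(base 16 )1E8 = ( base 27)I2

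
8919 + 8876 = 17795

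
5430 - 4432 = 998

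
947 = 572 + 375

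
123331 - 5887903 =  - 5764572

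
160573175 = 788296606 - 627723431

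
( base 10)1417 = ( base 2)10110001001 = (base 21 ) 34A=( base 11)1079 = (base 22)2K9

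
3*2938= 8814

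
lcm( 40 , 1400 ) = 1400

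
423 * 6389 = 2702547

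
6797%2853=1091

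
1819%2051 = 1819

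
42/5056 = 21/2528 = 0.01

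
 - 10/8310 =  - 1/831=- 0.00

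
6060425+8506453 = 14566878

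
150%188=150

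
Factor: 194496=2^6 * 3^1*1013^1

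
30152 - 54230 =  - 24078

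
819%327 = 165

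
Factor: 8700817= 8700817^1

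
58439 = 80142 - 21703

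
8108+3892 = 12000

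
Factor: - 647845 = -5^1*11^1*11779^1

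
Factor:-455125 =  - 5^3*11^1*331^1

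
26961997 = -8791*( -3067 ) 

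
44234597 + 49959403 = 94194000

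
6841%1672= 153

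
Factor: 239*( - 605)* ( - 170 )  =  2^1*5^2*11^2*17^1 * 239^1 = 24581150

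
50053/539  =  50053/539= 92.86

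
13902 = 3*4634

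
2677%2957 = 2677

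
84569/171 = 494 + 5/9 = 494.56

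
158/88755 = 158/88755 = 0.00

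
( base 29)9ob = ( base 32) 82k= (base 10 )8276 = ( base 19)13HB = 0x2054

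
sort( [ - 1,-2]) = [-2, - 1]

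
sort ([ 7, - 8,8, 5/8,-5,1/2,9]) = [ - 8, - 5,1/2,5/8,7,8,9 ]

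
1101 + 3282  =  4383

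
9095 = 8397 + 698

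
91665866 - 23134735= 68531131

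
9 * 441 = 3969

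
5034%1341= 1011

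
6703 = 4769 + 1934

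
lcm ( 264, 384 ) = 4224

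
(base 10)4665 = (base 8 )11071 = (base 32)4HP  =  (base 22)9E1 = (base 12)2849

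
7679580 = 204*37645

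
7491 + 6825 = 14316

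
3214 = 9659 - 6445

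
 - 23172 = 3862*(-6)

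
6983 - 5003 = 1980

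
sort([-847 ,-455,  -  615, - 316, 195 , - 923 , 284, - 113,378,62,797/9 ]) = [ - 923, - 847, - 615 , - 455, - 316, - 113, 62,797/9, 195, 284,378 ] 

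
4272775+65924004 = 70196779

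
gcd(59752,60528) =776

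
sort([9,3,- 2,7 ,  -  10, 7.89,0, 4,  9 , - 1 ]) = [ - 10, - 2, - 1, 0,  3, 4, 7,7.89,9, 9] 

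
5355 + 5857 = 11212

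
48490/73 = 664 + 18/73 = 664.25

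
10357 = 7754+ 2603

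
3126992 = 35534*88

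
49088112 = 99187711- 50099599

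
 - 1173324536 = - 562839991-610484545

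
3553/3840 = 3553/3840 = 0.93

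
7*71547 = 500829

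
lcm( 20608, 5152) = 20608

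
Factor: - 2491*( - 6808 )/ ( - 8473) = -2^3*23^1 * 47^1 * 53^1*229^( - 1) = -458344/229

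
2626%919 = 788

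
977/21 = 977/21= 46.52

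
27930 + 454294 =482224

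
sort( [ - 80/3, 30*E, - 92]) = [ - 92, - 80/3 , 30*E] 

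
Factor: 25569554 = 2^1 * 19^1 *672883^1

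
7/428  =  7/428 = 0.02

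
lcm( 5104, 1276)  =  5104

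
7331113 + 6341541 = 13672654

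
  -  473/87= - 6 +49/87  =  -5.44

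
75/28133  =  75/28133 = 0.00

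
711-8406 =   -  7695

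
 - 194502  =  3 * (  -  64834) 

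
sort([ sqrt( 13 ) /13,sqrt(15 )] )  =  [ sqrt(13 )/13, sqrt(15 )]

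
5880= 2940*2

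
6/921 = 2/307  =  0.01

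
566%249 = 68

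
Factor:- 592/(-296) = 2 =2^1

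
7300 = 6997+303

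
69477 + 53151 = 122628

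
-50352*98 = - 4934496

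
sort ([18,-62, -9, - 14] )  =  [ - 62, - 14, - 9, 18 ] 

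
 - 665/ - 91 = 7 + 4/13= 7.31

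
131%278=131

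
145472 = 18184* 8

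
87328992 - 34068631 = 53260361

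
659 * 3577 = 2357243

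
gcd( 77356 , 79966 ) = 2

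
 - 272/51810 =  - 136/25905 = -0.01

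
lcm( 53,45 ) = 2385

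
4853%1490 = 383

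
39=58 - 19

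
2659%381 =373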